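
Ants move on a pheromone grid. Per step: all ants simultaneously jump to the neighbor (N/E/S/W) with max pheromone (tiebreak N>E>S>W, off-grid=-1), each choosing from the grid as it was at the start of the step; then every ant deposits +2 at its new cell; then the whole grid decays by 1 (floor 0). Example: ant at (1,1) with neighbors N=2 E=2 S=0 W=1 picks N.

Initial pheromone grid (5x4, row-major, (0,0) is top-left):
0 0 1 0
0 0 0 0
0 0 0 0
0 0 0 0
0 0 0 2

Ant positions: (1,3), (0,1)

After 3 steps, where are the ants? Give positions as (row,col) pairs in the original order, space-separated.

Step 1: ant0:(1,3)->N->(0,3) | ant1:(0,1)->E->(0,2)
  grid max=2 at (0,2)
Step 2: ant0:(0,3)->W->(0,2) | ant1:(0,2)->E->(0,3)
  grid max=3 at (0,2)
Step 3: ant0:(0,2)->E->(0,3) | ant1:(0,3)->W->(0,2)
  grid max=4 at (0,2)

(0,3) (0,2)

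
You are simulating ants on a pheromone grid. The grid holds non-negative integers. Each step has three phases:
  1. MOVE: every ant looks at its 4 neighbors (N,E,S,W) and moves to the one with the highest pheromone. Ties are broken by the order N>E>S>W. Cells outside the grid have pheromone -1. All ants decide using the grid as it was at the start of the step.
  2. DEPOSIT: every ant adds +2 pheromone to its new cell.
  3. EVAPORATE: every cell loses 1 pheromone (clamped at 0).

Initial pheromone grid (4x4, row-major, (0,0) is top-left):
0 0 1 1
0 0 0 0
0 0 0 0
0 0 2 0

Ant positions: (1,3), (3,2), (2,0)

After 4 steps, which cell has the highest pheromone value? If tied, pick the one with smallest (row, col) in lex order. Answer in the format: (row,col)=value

Answer: (3,2)=2

Derivation:
Step 1: ant0:(1,3)->N->(0,3) | ant1:(3,2)->N->(2,2) | ant2:(2,0)->N->(1,0)
  grid max=2 at (0,3)
Step 2: ant0:(0,3)->S->(1,3) | ant1:(2,2)->S->(3,2) | ant2:(1,0)->N->(0,0)
  grid max=2 at (3,2)
Step 3: ant0:(1,3)->N->(0,3) | ant1:(3,2)->N->(2,2) | ant2:(0,0)->E->(0,1)
  grid max=2 at (0,3)
Step 4: ant0:(0,3)->S->(1,3) | ant1:(2,2)->S->(3,2) | ant2:(0,1)->E->(0,2)
  grid max=2 at (3,2)
Final grid:
  0 0 1 1
  0 0 0 1
  0 0 0 0
  0 0 2 0
Max pheromone 2 at (3,2)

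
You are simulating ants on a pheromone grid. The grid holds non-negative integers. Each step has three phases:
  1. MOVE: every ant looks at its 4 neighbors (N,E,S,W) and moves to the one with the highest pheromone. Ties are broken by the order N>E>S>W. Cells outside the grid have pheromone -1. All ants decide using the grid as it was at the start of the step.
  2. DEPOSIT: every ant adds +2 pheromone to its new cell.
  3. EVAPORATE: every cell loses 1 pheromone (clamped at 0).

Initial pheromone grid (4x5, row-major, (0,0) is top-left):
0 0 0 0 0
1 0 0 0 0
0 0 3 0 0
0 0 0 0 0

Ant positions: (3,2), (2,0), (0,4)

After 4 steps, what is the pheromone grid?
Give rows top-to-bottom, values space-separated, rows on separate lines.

After step 1: ants at (2,2),(1,0),(1,4)
  0 0 0 0 0
  2 0 0 0 1
  0 0 4 0 0
  0 0 0 0 0
After step 2: ants at (1,2),(0,0),(0,4)
  1 0 0 0 1
  1 0 1 0 0
  0 0 3 0 0
  0 0 0 0 0
After step 3: ants at (2,2),(1,0),(1,4)
  0 0 0 0 0
  2 0 0 0 1
  0 0 4 0 0
  0 0 0 0 0
After step 4: ants at (1,2),(0,0),(0,4)
  1 0 0 0 1
  1 0 1 0 0
  0 0 3 0 0
  0 0 0 0 0

1 0 0 0 1
1 0 1 0 0
0 0 3 0 0
0 0 0 0 0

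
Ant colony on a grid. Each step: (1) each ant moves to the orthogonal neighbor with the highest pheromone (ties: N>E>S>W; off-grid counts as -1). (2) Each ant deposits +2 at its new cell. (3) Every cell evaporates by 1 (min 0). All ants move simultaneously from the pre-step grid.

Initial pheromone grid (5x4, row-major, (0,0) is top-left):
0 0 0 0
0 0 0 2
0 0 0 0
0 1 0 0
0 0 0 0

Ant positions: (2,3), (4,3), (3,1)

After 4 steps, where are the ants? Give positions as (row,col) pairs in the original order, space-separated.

Step 1: ant0:(2,3)->N->(1,3) | ant1:(4,3)->N->(3,3) | ant2:(3,1)->N->(2,1)
  grid max=3 at (1,3)
Step 2: ant0:(1,3)->N->(0,3) | ant1:(3,3)->N->(2,3) | ant2:(2,1)->N->(1,1)
  grid max=2 at (1,3)
Step 3: ant0:(0,3)->S->(1,3) | ant1:(2,3)->N->(1,3) | ant2:(1,1)->N->(0,1)
  grid max=5 at (1,3)
Step 4: ant0:(1,3)->N->(0,3) | ant1:(1,3)->N->(0,3) | ant2:(0,1)->E->(0,2)
  grid max=4 at (1,3)

(0,3) (0,3) (0,2)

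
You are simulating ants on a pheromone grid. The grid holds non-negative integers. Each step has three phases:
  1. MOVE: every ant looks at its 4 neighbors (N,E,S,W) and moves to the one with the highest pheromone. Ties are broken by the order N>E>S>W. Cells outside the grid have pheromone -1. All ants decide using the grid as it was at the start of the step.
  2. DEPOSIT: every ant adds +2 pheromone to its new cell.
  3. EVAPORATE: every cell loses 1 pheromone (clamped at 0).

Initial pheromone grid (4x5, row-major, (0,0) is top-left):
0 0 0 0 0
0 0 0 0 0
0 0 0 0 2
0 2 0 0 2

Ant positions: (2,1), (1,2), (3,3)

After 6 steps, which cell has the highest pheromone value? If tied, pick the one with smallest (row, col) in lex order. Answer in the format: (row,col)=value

Answer: (2,4)=4

Derivation:
Step 1: ant0:(2,1)->S->(3,1) | ant1:(1,2)->N->(0,2) | ant2:(3,3)->E->(3,4)
  grid max=3 at (3,1)
Step 2: ant0:(3,1)->N->(2,1) | ant1:(0,2)->E->(0,3) | ant2:(3,4)->N->(2,4)
  grid max=2 at (2,4)
Step 3: ant0:(2,1)->S->(3,1) | ant1:(0,3)->E->(0,4) | ant2:(2,4)->S->(3,4)
  grid max=3 at (3,1)
Step 4: ant0:(3,1)->N->(2,1) | ant1:(0,4)->S->(1,4) | ant2:(3,4)->N->(2,4)
  grid max=2 at (2,4)
Step 5: ant0:(2,1)->S->(3,1) | ant1:(1,4)->S->(2,4) | ant2:(2,4)->S->(3,4)
  grid max=3 at (2,4)
Step 6: ant0:(3,1)->N->(2,1) | ant1:(2,4)->S->(3,4) | ant2:(3,4)->N->(2,4)
  grid max=4 at (2,4)
Final grid:
  0 0 0 0 0
  0 0 0 0 0
  0 1 0 0 4
  0 2 0 0 4
Max pheromone 4 at (2,4)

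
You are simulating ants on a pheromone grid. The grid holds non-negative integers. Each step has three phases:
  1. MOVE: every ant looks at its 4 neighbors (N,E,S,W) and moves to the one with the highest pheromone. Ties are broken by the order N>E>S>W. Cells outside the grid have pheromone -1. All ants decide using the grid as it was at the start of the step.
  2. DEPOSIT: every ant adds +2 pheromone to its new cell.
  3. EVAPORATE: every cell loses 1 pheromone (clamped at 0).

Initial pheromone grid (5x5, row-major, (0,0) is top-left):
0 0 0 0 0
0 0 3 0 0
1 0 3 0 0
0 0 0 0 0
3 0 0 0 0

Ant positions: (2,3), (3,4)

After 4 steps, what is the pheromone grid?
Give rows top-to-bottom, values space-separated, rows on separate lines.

After step 1: ants at (2,2),(2,4)
  0 0 0 0 0
  0 0 2 0 0
  0 0 4 0 1
  0 0 0 0 0
  2 0 0 0 0
After step 2: ants at (1,2),(1,4)
  0 0 0 0 0
  0 0 3 0 1
  0 0 3 0 0
  0 0 0 0 0
  1 0 0 0 0
After step 3: ants at (2,2),(0,4)
  0 0 0 0 1
  0 0 2 0 0
  0 0 4 0 0
  0 0 0 0 0
  0 0 0 0 0
After step 4: ants at (1,2),(1,4)
  0 0 0 0 0
  0 0 3 0 1
  0 0 3 0 0
  0 0 0 0 0
  0 0 0 0 0

0 0 0 0 0
0 0 3 0 1
0 0 3 0 0
0 0 0 0 0
0 0 0 0 0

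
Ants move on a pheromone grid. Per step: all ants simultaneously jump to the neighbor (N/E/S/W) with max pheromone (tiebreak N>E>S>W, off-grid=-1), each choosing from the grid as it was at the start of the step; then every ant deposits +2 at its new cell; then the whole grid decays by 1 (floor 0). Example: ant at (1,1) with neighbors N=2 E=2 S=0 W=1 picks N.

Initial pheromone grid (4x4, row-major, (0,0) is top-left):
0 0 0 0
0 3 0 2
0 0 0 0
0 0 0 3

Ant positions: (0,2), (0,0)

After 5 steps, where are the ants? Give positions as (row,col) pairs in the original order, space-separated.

Step 1: ant0:(0,2)->E->(0,3) | ant1:(0,0)->E->(0,1)
  grid max=2 at (1,1)
Step 2: ant0:(0,3)->S->(1,3) | ant1:(0,1)->S->(1,1)
  grid max=3 at (1,1)
Step 3: ant0:(1,3)->N->(0,3) | ant1:(1,1)->N->(0,1)
  grid max=2 at (1,1)
Step 4: ant0:(0,3)->S->(1,3) | ant1:(0,1)->S->(1,1)
  grid max=3 at (1,1)
Step 5: ant0:(1,3)->N->(0,3) | ant1:(1,1)->N->(0,1)
  grid max=2 at (1,1)

(0,3) (0,1)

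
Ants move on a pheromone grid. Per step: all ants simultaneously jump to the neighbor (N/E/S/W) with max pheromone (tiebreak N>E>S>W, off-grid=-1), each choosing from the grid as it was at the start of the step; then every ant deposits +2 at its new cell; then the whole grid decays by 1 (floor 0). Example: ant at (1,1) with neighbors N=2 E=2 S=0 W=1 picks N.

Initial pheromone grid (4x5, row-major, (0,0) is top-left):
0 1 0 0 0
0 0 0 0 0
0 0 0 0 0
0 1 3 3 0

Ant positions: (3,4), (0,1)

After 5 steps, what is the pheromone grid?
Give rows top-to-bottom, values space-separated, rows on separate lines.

After step 1: ants at (3,3),(0,2)
  0 0 1 0 0
  0 0 0 0 0
  0 0 0 0 0
  0 0 2 4 0
After step 2: ants at (3,2),(0,3)
  0 0 0 1 0
  0 0 0 0 0
  0 0 0 0 0
  0 0 3 3 0
After step 3: ants at (3,3),(0,4)
  0 0 0 0 1
  0 0 0 0 0
  0 0 0 0 0
  0 0 2 4 0
After step 4: ants at (3,2),(1,4)
  0 0 0 0 0
  0 0 0 0 1
  0 0 0 0 0
  0 0 3 3 0
After step 5: ants at (3,3),(0,4)
  0 0 0 0 1
  0 0 0 0 0
  0 0 0 0 0
  0 0 2 4 0

0 0 0 0 1
0 0 0 0 0
0 0 0 0 0
0 0 2 4 0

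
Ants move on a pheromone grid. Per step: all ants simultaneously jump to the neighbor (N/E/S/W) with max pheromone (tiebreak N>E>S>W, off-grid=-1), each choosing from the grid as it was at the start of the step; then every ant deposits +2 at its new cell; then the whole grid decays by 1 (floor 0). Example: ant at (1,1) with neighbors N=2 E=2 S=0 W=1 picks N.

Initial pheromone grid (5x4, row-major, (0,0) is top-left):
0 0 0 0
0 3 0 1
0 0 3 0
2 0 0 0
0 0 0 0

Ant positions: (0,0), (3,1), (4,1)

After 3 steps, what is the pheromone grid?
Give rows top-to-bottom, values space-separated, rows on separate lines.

After step 1: ants at (0,1),(3,0),(3,1)
  0 1 0 0
  0 2 0 0
  0 0 2 0
  3 1 0 0
  0 0 0 0
After step 2: ants at (1,1),(3,1),(3,0)
  0 0 0 0
  0 3 0 0
  0 0 1 0
  4 2 0 0
  0 0 0 0
After step 3: ants at (0,1),(3,0),(3,1)
  0 1 0 0
  0 2 0 0
  0 0 0 0
  5 3 0 0
  0 0 0 0

0 1 0 0
0 2 0 0
0 0 0 0
5 3 0 0
0 0 0 0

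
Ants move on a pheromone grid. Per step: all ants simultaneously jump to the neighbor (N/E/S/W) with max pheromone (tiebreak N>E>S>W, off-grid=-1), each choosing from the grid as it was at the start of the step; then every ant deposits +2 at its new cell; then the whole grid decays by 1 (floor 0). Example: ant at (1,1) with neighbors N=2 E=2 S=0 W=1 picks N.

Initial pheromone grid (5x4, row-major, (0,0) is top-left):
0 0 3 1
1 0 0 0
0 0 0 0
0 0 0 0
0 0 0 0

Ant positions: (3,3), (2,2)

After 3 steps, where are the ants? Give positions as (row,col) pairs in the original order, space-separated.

Step 1: ant0:(3,3)->N->(2,3) | ant1:(2,2)->N->(1,2)
  grid max=2 at (0,2)
Step 2: ant0:(2,3)->N->(1,3) | ant1:(1,2)->N->(0,2)
  grid max=3 at (0,2)
Step 3: ant0:(1,3)->N->(0,3) | ant1:(0,2)->E->(0,3)
  grid max=3 at (0,3)

(0,3) (0,3)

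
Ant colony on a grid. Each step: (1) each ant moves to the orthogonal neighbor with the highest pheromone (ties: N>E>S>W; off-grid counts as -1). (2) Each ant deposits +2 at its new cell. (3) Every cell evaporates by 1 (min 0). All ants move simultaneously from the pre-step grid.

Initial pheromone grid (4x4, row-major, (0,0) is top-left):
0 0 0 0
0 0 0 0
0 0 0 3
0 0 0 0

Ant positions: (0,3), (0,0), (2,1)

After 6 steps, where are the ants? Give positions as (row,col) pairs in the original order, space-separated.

Step 1: ant0:(0,3)->S->(1,3) | ant1:(0,0)->E->(0,1) | ant2:(2,1)->N->(1,1)
  grid max=2 at (2,3)
Step 2: ant0:(1,3)->S->(2,3) | ant1:(0,1)->S->(1,1) | ant2:(1,1)->N->(0,1)
  grid max=3 at (2,3)
Step 3: ant0:(2,3)->N->(1,3) | ant1:(1,1)->N->(0,1) | ant2:(0,1)->S->(1,1)
  grid max=3 at (0,1)
Step 4: ant0:(1,3)->S->(2,3) | ant1:(0,1)->S->(1,1) | ant2:(1,1)->N->(0,1)
  grid max=4 at (0,1)
Step 5: ant0:(2,3)->N->(1,3) | ant1:(1,1)->N->(0,1) | ant2:(0,1)->S->(1,1)
  grid max=5 at (0,1)
Step 6: ant0:(1,3)->S->(2,3) | ant1:(0,1)->S->(1,1) | ant2:(1,1)->N->(0,1)
  grid max=6 at (0,1)

(2,3) (1,1) (0,1)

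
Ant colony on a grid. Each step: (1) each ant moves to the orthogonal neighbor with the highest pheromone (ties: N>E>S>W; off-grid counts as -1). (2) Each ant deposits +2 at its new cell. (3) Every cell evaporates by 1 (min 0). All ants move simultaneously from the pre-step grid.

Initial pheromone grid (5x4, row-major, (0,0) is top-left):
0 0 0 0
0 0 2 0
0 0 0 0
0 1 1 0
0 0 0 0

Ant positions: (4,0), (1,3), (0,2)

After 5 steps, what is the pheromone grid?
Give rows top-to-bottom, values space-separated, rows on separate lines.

After step 1: ants at (3,0),(1,2),(1,2)
  0 0 0 0
  0 0 5 0
  0 0 0 0
  1 0 0 0
  0 0 0 0
After step 2: ants at (2,0),(0,2),(0,2)
  0 0 3 0
  0 0 4 0
  1 0 0 0
  0 0 0 0
  0 0 0 0
After step 3: ants at (1,0),(1,2),(1,2)
  0 0 2 0
  1 0 7 0
  0 0 0 0
  0 0 0 0
  0 0 0 0
After step 4: ants at (0,0),(0,2),(0,2)
  1 0 5 0
  0 0 6 0
  0 0 0 0
  0 0 0 0
  0 0 0 0
After step 5: ants at (0,1),(1,2),(1,2)
  0 1 4 0
  0 0 9 0
  0 0 0 0
  0 0 0 0
  0 0 0 0

0 1 4 0
0 0 9 0
0 0 0 0
0 0 0 0
0 0 0 0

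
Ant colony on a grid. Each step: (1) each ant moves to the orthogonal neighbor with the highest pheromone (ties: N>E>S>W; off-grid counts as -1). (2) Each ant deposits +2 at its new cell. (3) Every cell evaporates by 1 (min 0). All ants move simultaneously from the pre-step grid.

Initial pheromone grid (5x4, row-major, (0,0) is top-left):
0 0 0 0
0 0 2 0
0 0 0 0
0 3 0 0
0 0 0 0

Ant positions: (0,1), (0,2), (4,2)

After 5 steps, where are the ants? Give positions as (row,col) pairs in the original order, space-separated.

Step 1: ant0:(0,1)->E->(0,2) | ant1:(0,2)->S->(1,2) | ant2:(4,2)->N->(3,2)
  grid max=3 at (1,2)
Step 2: ant0:(0,2)->S->(1,2) | ant1:(1,2)->N->(0,2) | ant2:(3,2)->W->(3,1)
  grid max=4 at (1,2)
Step 3: ant0:(1,2)->N->(0,2) | ant1:(0,2)->S->(1,2) | ant2:(3,1)->N->(2,1)
  grid max=5 at (1,2)
Step 4: ant0:(0,2)->S->(1,2) | ant1:(1,2)->N->(0,2) | ant2:(2,1)->S->(3,1)
  grid max=6 at (1,2)
Step 5: ant0:(1,2)->N->(0,2) | ant1:(0,2)->S->(1,2) | ant2:(3,1)->N->(2,1)
  grid max=7 at (1,2)

(0,2) (1,2) (2,1)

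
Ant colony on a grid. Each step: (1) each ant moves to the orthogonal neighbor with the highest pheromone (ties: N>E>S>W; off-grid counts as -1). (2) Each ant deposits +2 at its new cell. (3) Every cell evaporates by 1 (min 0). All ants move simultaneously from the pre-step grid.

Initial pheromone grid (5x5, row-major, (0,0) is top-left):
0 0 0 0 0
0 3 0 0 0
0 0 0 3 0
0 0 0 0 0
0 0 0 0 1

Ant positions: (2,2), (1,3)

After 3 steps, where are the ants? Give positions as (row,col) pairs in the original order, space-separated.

Step 1: ant0:(2,2)->E->(2,3) | ant1:(1,3)->S->(2,3)
  grid max=6 at (2,3)
Step 2: ant0:(2,3)->N->(1,3) | ant1:(2,3)->N->(1,3)
  grid max=5 at (2,3)
Step 3: ant0:(1,3)->S->(2,3) | ant1:(1,3)->S->(2,3)
  grid max=8 at (2,3)

(2,3) (2,3)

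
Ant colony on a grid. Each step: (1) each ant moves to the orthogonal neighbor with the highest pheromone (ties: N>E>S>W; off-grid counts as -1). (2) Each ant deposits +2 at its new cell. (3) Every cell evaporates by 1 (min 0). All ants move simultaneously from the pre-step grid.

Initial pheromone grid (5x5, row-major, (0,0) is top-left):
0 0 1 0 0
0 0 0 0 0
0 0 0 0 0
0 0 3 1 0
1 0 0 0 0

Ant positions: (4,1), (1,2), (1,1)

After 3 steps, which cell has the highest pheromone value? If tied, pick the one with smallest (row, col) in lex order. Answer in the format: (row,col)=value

Step 1: ant0:(4,1)->W->(4,0) | ant1:(1,2)->N->(0,2) | ant2:(1,1)->N->(0,1)
  grid max=2 at (0,2)
Step 2: ant0:(4,0)->N->(3,0) | ant1:(0,2)->W->(0,1) | ant2:(0,1)->E->(0,2)
  grid max=3 at (0,2)
Step 3: ant0:(3,0)->S->(4,0) | ant1:(0,1)->E->(0,2) | ant2:(0,2)->W->(0,1)
  grid max=4 at (0,2)
Final grid:
  0 3 4 0 0
  0 0 0 0 0
  0 0 0 0 0
  0 0 0 0 0
  2 0 0 0 0
Max pheromone 4 at (0,2)

Answer: (0,2)=4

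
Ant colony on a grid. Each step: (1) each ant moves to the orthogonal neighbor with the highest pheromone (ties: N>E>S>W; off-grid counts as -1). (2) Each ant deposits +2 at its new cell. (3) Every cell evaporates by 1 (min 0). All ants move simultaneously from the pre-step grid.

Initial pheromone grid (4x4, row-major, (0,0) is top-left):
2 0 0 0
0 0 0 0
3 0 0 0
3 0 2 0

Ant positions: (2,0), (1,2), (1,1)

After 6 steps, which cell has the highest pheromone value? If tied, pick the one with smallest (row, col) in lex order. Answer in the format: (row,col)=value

Step 1: ant0:(2,0)->S->(3,0) | ant1:(1,2)->N->(0,2) | ant2:(1,1)->N->(0,1)
  grid max=4 at (3,0)
Step 2: ant0:(3,0)->N->(2,0) | ant1:(0,2)->W->(0,1) | ant2:(0,1)->E->(0,2)
  grid max=3 at (2,0)
Step 3: ant0:(2,0)->S->(3,0) | ant1:(0,1)->E->(0,2) | ant2:(0,2)->W->(0,1)
  grid max=4 at (3,0)
Step 4: ant0:(3,0)->N->(2,0) | ant1:(0,2)->W->(0,1) | ant2:(0,1)->E->(0,2)
  grid max=4 at (0,1)
Step 5: ant0:(2,0)->S->(3,0) | ant1:(0,1)->E->(0,2) | ant2:(0,2)->W->(0,1)
  grid max=5 at (0,1)
Step 6: ant0:(3,0)->N->(2,0) | ant1:(0,2)->W->(0,1) | ant2:(0,1)->E->(0,2)
  grid max=6 at (0,1)
Final grid:
  0 6 6 0
  0 0 0 0
  3 0 0 0
  3 0 0 0
Max pheromone 6 at (0,1)

Answer: (0,1)=6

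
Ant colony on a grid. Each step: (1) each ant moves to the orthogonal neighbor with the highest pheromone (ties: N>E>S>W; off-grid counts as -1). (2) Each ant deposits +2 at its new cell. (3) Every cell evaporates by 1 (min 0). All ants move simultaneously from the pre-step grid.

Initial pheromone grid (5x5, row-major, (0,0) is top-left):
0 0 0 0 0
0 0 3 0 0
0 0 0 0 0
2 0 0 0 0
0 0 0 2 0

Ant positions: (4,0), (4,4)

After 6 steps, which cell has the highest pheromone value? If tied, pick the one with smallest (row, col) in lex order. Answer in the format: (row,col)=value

Answer: (3,0)=2

Derivation:
Step 1: ant0:(4,0)->N->(3,0) | ant1:(4,4)->W->(4,3)
  grid max=3 at (3,0)
Step 2: ant0:(3,0)->N->(2,0) | ant1:(4,3)->N->(3,3)
  grid max=2 at (3,0)
Step 3: ant0:(2,0)->S->(3,0) | ant1:(3,3)->S->(4,3)
  grid max=3 at (3,0)
Step 4: ant0:(3,0)->N->(2,0) | ant1:(4,3)->N->(3,3)
  grid max=2 at (3,0)
Step 5: ant0:(2,0)->S->(3,0) | ant1:(3,3)->S->(4,3)
  grid max=3 at (3,0)
Step 6: ant0:(3,0)->N->(2,0) | ant1:(4,3)->N->(3,3)
  grid max=2 at (3,0)
Final grid:
  0 0 0 0 0
  0 0 0 0 0
  1 0 0 0 0
  2 0 0 1 0
  0 0 0 2 0
Max pheromone 2 at (3,0)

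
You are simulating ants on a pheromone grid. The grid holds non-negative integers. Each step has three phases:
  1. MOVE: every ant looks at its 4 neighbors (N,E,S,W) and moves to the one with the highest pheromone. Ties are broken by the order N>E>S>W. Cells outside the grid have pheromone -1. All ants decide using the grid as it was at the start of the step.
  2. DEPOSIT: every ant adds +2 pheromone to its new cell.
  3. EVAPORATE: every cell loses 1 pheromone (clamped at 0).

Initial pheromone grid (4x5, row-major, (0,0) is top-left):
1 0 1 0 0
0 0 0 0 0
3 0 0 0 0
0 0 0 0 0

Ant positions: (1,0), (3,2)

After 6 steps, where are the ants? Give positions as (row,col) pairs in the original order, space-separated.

Step 1: ant0:(1,0)->S->(2,0) | ant1:(3,2)->N->(2,2)
  grid max=4 at (2,0)
Step 2: ant0:(2,0)->N->(1,0) | ant1:(2,2)->N->(1,2)
  grid max=3 at (2,0)
Step 3: ant0:(1,0)->S->(2,0) | ant1:(1,2)->N->(0,2)
  grid max=4 at (2,0)
Step 4: ant0:(2,0)->N->(1,0) | ant1:(0,2)->E->(0,3)
  grid max=3 at (2,0)
Step 5: ant0:(1,0)->S->(2,0) | ant1:(0,3)->E->(0,4)
  grid max=4 at (2,0)
Step 6: ant0:(2,0)->N->(1,0) | ant1:(0,4)->S->(1,4)
  grid max=3 at (2,0)

(1,0) (1,4)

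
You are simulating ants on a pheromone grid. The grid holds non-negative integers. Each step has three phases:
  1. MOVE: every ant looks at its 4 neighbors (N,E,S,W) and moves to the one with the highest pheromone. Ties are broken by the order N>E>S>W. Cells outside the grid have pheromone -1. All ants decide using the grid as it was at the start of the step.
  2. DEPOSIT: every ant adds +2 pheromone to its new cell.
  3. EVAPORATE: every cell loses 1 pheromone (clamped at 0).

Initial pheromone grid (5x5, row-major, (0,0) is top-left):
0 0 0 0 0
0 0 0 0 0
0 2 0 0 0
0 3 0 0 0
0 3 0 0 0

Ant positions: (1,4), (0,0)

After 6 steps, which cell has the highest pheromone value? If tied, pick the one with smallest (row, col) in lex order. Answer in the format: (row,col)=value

Answer: (0,3)=4

Derivation:
Step 1: ant0:(1,4)->N->(0,4) | ant1:(0,0)->E->(0,1)
  grid max=2 at (3,1)
Step 2: ant0:(0,4)->S->(1,4) | ant1:(0,1)->E->(0,2)
  grid max=1 at (0,2)
Step 3: ant0:(1,4)->N->(0,4) | ant1:(0,2)->E->(0,3)
  grid max=1 at (0,3)
Step 4: ant0:(0,4)->W->(0,3) | ant1:(0,3)->E->(0,4)
  grid max=2 at (0,3)
Step 5: ant0:(0,3)->E->(0,4) | ant1:(0,4)->W->(0,3)
  grid max=3 at (0,3)
Step 6: ant0:(0,4)->W->(0,3) | ant1:(0,3)->E->(0,4)
  grid max=4 at (0,3)
Final grid:
  0 0 0 4 4
  0 0 0 0 0
  0 0 0 0 0
  0 0 0 0 0
  0 0 0 0 0
Max pheromone 4 at (0,3)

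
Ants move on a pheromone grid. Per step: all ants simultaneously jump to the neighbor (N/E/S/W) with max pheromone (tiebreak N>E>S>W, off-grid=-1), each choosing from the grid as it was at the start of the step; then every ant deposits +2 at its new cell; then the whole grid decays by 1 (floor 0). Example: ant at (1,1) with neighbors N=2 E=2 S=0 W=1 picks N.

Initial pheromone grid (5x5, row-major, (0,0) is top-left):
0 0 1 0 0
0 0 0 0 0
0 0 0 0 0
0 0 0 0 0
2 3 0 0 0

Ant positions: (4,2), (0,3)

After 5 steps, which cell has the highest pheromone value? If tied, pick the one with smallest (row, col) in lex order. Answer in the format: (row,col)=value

Step 1: ant0:(4,2)->W->(4,1) | ant1:(0,3)->W->(0,2)
  grid max=4 at (4,1)
Step 2: ant0:(4,1)->W->(4,0) | ant1:(0,2)->E->(0,3)
  grid max=3 at (4,1)
Step 3: ant0:(4,0)->E->(4,1) | ant1:(0,3)->W->(0,2)
  grid max=4 at (4,1)
Step 4: ant0:(4,1)->W->(4,0) | ant1:(0,2)->E->(0,3)
  grid max=3 at (4,1)
Step 5: ant0:(4,0)->E->(4,1) | ant1:(0,3)->W->(0,2)
  grid max=4 at (4,1)
Final grid:
  0 0 2 0 0
  0 0 0 0 0
  0 0 0 0 0
  0 0 0 0 0
  1 4 0 0 0
Max pheromone 4 at (4,1)

Answer: (4,1)=4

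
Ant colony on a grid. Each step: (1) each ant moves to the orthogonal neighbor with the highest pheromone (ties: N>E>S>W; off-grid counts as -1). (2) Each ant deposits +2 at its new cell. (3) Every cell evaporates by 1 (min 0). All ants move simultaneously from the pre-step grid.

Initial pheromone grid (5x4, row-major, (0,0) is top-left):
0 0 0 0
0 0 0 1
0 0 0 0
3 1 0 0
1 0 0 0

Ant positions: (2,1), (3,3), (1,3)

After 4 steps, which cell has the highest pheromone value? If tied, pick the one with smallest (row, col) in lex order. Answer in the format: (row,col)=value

Step 1: ant0:(2,1)->S->(3,1) | ant1:(3,3)->N->(2,3) | ant2:(1,3)->N->(0,3)
  grid max=2 at (3,0)
Step 2: ant0:(3,1)->W->(3,0) | ant1:(2,3)->N->(1,3) | ant2:(0,3)->S->(1,3)
  grid max=3 at (1,3)
Step 3: ant0:(3,0)->E->(3,1) | ant1:(1,3)->N->(0,3) | ant2:(1,3)->N->(0,3)
  grid max=3 at (0,3)
Step 4: ant0:(3,1)->W->(3,0) | ant1:(0,3)->S->(1,3) | ant2:(0,3)->S->(1,3)
  grid max=5 at (1,3)
Final grid:
  0 0 0 2
  0 0 0 5
  0 0 0 0
  3 1 0 0
  0 0 0 0
Max pheromone 5 at (1,3)

Answer: (1,3)=5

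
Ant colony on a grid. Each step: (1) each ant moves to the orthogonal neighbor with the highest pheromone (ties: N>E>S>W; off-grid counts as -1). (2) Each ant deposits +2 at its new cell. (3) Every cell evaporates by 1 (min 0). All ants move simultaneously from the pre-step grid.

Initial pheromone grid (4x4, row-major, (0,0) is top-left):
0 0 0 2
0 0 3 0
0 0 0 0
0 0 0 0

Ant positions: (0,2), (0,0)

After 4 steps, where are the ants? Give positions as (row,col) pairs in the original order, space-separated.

Step 1: ant0:(0,2)->S->(1,2) | ant1:(0,0)->E->(0,1)
  grid max=4 at (1,2)
Step 2: ant0:(1,2)->N->(0,2) | ant1:(0,1)->E->(0,2)
  grid max=3 at (0,2)
Step 3: ant0:(0,2)->S->(1,2) | ant1:(0,2)->S->(1,2)
  grid max=6 at (1,2)
Step 4: ant0:(1,2)->N->(0,2) | ant1:(1,2)->N->(0,2)
  grid max=5 at (0,2)

(0,2) (0,2)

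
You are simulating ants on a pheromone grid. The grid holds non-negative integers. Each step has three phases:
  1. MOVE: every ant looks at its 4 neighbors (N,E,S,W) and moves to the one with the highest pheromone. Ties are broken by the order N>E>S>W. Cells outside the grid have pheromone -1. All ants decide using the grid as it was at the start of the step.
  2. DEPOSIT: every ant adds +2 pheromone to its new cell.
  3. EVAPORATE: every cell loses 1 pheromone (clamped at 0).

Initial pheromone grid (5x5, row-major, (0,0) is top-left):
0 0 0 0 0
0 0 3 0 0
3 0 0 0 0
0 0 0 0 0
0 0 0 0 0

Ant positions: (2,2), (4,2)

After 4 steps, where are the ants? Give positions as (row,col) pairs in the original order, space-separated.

Step 1: ant0:(2,2)->N->(1,2) | ant1:(4,2)->N->(3,2)
  grid max=4 at (1,2)
Step 2: ant0:(1,2)->N->(0,2) | ant1:(3,2)->N->(2,2)
  grid max=3 at (1,2)
Step 3: ant0:(0,2)->S->(1,2) | ant1:(2,2)->N->(1,2)
  grid max=6 at (1,2)
Step 4: ant0:(1,2)->N->(0,2) | ant1:(1,2)->N->(0,2)
  grid max=5 at (1,2)

(0,2) (0,2)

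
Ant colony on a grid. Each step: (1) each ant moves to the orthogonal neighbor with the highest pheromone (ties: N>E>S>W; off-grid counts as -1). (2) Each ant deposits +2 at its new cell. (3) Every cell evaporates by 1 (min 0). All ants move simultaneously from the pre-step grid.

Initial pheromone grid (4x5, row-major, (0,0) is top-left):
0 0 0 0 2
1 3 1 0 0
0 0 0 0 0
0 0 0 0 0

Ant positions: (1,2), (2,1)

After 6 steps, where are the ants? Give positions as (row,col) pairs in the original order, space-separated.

Step 1: ant0:(1,2)->W->(1,1) | ant1:(2,1)->N->(1,1)
  grid max=6 at (1,1)
Step 2: ant0:(1,1)->N->(0,1) | ant1:(1,1)->N->(0,1)
  grid max=5 at (1,1)
Step 3: ant0:(0,1)->S->(1,1) | ant1:(0,1)->S->(1,1)
  grid max=8 at (1,1)
Step 4: ant0:(1,1)->N->(0,1) | ant1:(1,1)->N->(0,1)
  grid max=7 at (1,1)
Step 5: ant0:(0,1)->S->(1,1) | ant1:(0,1)->S->(1,1)
  grid max=10 at (1,1)
Step 6: ant0:(1,1)->N->(0,1) | ant1:(1,1)->N->(0,1)
  grid max=9 at (1,1)

(0,1) (0,1)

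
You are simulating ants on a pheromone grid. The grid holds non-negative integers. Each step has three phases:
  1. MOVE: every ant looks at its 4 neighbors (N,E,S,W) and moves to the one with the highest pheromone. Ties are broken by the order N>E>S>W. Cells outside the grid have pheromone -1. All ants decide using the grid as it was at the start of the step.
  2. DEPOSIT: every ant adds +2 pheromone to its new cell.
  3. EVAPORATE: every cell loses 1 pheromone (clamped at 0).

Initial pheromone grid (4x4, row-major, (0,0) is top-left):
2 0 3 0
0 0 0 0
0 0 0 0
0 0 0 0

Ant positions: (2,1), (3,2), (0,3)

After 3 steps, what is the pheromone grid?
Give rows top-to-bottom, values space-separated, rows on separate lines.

After step 1: ants at (1,1),(2,2),(0,2)
  1 0 4 0
  0 1 0 0
  0 0 1 0
  0 0 0 0
After step 2: ants at (0,1),(1,2),(0,3)
  0 1 3 1
  0 0 1 0
  0 0 0 0
  0 0 0 0
After step 3: ants at (0,2),(0,2),(0,2)
  0 0 8 0
  0 0 0 0
  0 0 0 0
  0 0 0 0

0 0 8 0
0 0 0 0
0 0 0 0
0 0 0 0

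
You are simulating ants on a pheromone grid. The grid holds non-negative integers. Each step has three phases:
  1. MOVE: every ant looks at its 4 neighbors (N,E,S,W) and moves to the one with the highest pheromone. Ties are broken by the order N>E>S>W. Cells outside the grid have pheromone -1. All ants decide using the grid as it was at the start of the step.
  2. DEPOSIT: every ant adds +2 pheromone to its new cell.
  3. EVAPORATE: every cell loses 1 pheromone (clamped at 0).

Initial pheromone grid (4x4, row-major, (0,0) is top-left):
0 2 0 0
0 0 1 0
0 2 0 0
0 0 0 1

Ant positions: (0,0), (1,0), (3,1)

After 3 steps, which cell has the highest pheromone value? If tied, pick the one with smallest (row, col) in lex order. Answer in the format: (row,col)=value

Step 1: ant0:(0,0)->E->(0,1) | ant1:(1,0)->N->(0,0) | ant2:(3,1)->N->(2,1)
  grid max=3 at (0,1)
Step 2: ant0:(0,1)->W->(0,0) | ant1:(0,0)->E->(0,1) | ant2:(2,1)->N->(1,1)
  grid max=4 at (0,1)
Step 3: ant0:(0,0)->E->(0,1) | ant1:(0,1)->W->(0,0) | ant2:(1,1)->N->(0,1)
  grid max=7 at (0,1)
Final grid:
  3 7 0 0
  0 0 0 0
  0 1 0 0
  0 0 0 0
Max pheromone 7 at (0,1)

Answer: (0,1)=7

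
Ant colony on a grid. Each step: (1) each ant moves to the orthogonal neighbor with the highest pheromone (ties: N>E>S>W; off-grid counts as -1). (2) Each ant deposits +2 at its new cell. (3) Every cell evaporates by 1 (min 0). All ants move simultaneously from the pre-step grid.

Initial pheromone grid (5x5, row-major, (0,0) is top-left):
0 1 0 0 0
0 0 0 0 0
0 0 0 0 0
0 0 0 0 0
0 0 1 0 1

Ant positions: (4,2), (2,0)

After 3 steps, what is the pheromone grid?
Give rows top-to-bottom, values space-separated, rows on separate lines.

After step 1: ants at (3,2),(1,0)
  0 0 0 0 0
  1 0 0 0 0
  0 0 0 0 0
  0 0 1 0 0
  0 0 0 0 0
After step 2: ants at (2,2),(0,0)
  1 0 0 0 0
  0 0 0 0 0
  0 0 1 0 0
  0 0 0 0 0
  0 0 0 0 0
After step 3: ants at (1,2),(0,1)
  0 1 0 0 0
  0 0 1 0 0
  0 0 0 0 0
  0 0 0 0 0
  0 0 0 0 0

0 1 0 0 0
0 0 1 0 0
0 0 0 0 0
0 0 0 0 0
0 0 0 0 0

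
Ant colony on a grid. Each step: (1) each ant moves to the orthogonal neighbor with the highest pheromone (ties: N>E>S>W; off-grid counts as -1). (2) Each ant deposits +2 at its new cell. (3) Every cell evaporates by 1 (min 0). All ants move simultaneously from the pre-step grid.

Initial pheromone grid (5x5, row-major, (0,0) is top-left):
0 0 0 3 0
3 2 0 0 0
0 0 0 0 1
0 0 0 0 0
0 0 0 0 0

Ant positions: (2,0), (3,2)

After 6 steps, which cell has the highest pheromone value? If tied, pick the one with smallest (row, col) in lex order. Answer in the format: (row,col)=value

Answer: (1,0)=7

Derivation:
Step 1: ant0:(2,0)->N->(1,0) | ant1:(3,2)->N->(2,2)
  grid max=4 at (1,0)
Step 2: ant0:(1,0)->E->(1,1) | ant1:(2,2)->N->(1,2)
  grid max=3 at (1,0)
Step 3: ant0:(1,1)->W->(1,0) | ant1:(1,2)->W->(1,1)
  grid max=4 at (1,0)
Step 4: ant0:(1,0)->E->(1,1) | ant1:(1,1)->W->(1,0)
  grid max=5 at (1,0)
Step 5: ant0:(1,1)->W->(1,0) | ant1:(1,0)->E->(1,1)
  grid max=6 at (1,0)
Step 6: ant0:(1,0)->E->(1,1) | ant1:(1,1)->W->(1,0)
  grid max=7 at (1,0)
Final grid:
  0 0 0 0 0
  7 6 0 0 0
  0 0 0 0 0
  0 0 0 0 0
  0 0 0 0 0
Max pheromone 7 at (1,0)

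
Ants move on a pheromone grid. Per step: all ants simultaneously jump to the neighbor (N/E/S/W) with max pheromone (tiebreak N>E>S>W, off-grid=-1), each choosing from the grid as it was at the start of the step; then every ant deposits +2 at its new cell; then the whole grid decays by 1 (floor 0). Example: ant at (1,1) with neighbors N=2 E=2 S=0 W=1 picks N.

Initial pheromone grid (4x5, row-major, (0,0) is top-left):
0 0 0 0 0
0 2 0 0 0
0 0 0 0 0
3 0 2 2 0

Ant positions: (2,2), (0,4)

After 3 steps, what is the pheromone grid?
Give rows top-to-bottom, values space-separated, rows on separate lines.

After step 1: ants at (3,2),(1,4)
  0 0 0 0 0
  0 1 0 0 1
  0 0 0 0 0
  2 0 3 1 0
After step 2: ants at (3,3),(0,4)
  0 0 0 0 1
  0 0 0 0 0
  0 0 0 0 0
  1 0 2 2 0
After step 3: ants at (3,2),(1,4)
  0 0 0 0 0
  0 0 0 0 1
  0 0 0 0 0
  0 0 3 1 0

0 0 0 0 0
0 0 0 0 1
0 0 0 0 0
0 0 3 1 0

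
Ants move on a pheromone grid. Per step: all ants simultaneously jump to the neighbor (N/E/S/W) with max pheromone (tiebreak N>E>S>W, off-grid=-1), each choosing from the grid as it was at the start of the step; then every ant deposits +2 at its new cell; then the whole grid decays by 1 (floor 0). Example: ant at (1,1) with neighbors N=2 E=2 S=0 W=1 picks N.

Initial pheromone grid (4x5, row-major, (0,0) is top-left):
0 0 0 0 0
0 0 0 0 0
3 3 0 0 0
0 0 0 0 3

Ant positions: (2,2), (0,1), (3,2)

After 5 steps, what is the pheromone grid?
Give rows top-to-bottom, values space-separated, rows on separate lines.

After step 1: ants at (2,1),(0,2),(2,2)
  0 0 1 0 0
  0 0 0 0 0
  2 4 1 0 0
  0 0 0 0 2
After step 2: ants at (2,0),(0,3),(2,1)
  0 0 0 1 0
  0 0 0 0 0
  3 5 0 0 0
  0 0 0 0 1
After step 3: ants at (2,1),(0,4),(2,0)
  0 0 0 0 1
  0 0 0 0 0
  4 6 0 0 0
  0 0 0 0 0
After step 4: ants at (2,0),(1,4),(2,1)
  0 0 0 0 0
  0 0 0 0 1
  5 7 0 0 0
  0 0 0 0 0
After step 5: ants at (2,1),(0,4),(2,0)
  0 0 0 0 1
  0 0 0 0 0
  6 8 0 0 0
  0 0 0 0 0

0 0 0 0 1
0 0 0 0 0
6 8 0 0 0
0 0 0 0 0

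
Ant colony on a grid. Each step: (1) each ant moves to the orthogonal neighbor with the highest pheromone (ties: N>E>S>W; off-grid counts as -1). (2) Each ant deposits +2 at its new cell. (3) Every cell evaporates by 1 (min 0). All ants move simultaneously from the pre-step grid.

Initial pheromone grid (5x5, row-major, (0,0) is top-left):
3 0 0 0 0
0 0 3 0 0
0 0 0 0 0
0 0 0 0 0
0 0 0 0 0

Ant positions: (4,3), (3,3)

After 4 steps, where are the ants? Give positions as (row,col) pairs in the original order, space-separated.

Step 1: ant0:(4,3)->N->(3,3) | ant1:(3,3)->N->(2,3)
  grid max=2 at (0,0)
Step 2: ant0:(3,3)->N->(2,3) | ant1:(2,3)->S->(3,3)
  grid max=2 at (2,3)
Step 3: ant0:(2,3)->S->(3,3) | ant1:(3,3)->N->(2,3)
  grid max=3 at (2,3)
Step 4: ant0:(3,3)->N->(2,3) | ant1:(2,3)->S->(3,3)
  grid max=4 at (2,3)

(2,3) (3,3)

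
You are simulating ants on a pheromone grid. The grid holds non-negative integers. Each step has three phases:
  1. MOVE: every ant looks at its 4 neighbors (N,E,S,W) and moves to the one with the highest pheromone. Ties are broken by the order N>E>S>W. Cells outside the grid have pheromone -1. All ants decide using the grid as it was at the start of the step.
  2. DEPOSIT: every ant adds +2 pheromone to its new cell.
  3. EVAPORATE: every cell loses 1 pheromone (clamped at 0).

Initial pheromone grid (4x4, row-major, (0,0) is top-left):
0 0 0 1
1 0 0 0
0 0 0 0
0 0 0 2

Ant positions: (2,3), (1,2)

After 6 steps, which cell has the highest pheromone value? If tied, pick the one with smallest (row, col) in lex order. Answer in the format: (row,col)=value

Answer: (3,3)=2

Derivation:
Step 1: ant0:(2,3)->S->(3,3) | ant1:(1,2)->N->(0,2)
  grid max=3 at (3,3)
Step 2: ant0:(3,3)->N->(2,3) | ant1:(0,2)->E->(0,3)
  grid max=2 at (3,3)
Step 3: ant0:(2,3)->S->(3,3) | ant1:(0,3)->S->(1,3)
  grid max=3 at (3,3)
Step 4: ant0:(3,3)->N->(2,3) | ant1:(1,3)->N->(0,3)
  grid max=2 at (3,3)
Step 5: ant0:(2,3)->S->(3,3) | ant1:(0,3)->S->(1,3)
  grid max=3 at (3,3)
Step 6: ant0:(3,3)->N->(2,3) | ant1:(1,3)->N->(0,3)
  grid max=2 at (3,3)
Final grid:
  0 0 0 1
  0 0 0 0
  0 0 0 1
  0 0 0 2
Max pheromone 2 at (3,3)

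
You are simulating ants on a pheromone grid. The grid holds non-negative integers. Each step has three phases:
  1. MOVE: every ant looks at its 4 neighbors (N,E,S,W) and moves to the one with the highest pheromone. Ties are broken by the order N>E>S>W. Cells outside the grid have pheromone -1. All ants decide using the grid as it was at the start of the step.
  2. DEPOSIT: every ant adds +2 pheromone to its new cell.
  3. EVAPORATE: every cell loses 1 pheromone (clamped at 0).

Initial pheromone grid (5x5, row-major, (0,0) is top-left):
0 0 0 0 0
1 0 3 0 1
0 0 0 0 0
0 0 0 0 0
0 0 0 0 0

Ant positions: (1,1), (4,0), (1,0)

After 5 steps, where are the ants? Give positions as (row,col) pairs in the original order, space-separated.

Step 1: ant0:(1,1)->E->(1,2) | ant1:(4,0)->N->(3,0) | ant2:(1,0)->N->(0,0)
  grid max=4 at (1,2)
Step 2: ant0:(1,2)->N->(0,2) | ant1:(3,0)->N->(2,0) | ant2:(0,0)->E->(0,1)
  grid max=3 at (1,2)
Step 3: ant0:(0,2)->S->(1,2) | ant1:(2,0)->N->(1,0) | ant2:(0,1)->E->(0,2)
  grid max=4 at (1,2)
Step 4: ant0:(1,2)->N->(0,2) | ant1:(1,0)->N->(0,0) | ant2:(0,2)->S->(1,2)
  grid max=5 at (1,2)
Step 5: ant0:(0,2)->S->(1,2) | ant1:(0,0)->E->(0,1) | ant2:(1,2)->N->(0,2)
  grid max=6 at (1,2)

(1,2) (0,1) (0,2)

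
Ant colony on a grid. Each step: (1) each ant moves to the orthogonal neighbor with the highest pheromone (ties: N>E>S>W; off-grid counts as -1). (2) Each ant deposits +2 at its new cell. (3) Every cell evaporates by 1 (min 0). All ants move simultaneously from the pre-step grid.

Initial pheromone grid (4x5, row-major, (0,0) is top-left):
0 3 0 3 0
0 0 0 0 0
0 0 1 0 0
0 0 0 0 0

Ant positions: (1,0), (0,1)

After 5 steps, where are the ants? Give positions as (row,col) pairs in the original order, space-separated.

Step 1: ant0:(1,0)->N->(0,0) | ant1:(0,1)->E->(0,2)
  grid max=2 at (0,1)
Step 2: ant0:(0,0)->E->(0,1) | ant1:(0,2)->E->(0,3)
  grid max=3 at (0,1)
Step 3: ant0:(0,1)->E->(0,2) | ant1:(0,3)->E->(0,4)
  grid max=2 at (0,1)
Step 4: ant0:(0,2)->E->(0,3) | ant1:(0,4)->W->(0,3)
  grid max=5 at (0,3)
Step 5: ant0:(0,3)->E->(0,4) | ant1:(0,3)->E->(0,4)
  grid max=4 at (0,3)

(0,4) (0,4)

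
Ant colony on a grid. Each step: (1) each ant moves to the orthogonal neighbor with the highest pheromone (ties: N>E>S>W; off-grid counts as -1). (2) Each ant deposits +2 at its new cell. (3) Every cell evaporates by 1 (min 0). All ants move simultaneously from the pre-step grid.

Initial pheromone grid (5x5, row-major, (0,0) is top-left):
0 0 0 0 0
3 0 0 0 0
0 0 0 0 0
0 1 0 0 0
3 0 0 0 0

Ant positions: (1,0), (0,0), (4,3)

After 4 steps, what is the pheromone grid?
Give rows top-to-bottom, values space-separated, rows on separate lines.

After step 1: ants at (0,0),(1,0),(3,3)
  1 0 0 0 0
  4 0 0 0 0
  0 0 0 0 0
  0 0 0 1 0
  2 0 0 0 0
After step 2: ants at (1,0),(0,0),(2,3)
  2 0 0 0 0
  5 0 0 0 0
  0 0 0 1 0
  0 0 0 0 0
  1 0 0 0 0
After step 3: ants at (0,0),(1,0),(1,3)
  3 0 0 0 0
  6 0 0 1 0
  0 0 0 0 0
  0 0 0 0 0
  0 0 0 0 0
After step 4: ants at (1,0),(0,0),(0,3)
  4 0 0 1 0
  7 0 0 0 0
  0 0 0 0 0
  0 0 0 0 0
  0 0 0 0 0

4 0 0 1 0
7 0 0 0 0
0 0 0 0 0
0 0 0 0 0
0 0 0 0 0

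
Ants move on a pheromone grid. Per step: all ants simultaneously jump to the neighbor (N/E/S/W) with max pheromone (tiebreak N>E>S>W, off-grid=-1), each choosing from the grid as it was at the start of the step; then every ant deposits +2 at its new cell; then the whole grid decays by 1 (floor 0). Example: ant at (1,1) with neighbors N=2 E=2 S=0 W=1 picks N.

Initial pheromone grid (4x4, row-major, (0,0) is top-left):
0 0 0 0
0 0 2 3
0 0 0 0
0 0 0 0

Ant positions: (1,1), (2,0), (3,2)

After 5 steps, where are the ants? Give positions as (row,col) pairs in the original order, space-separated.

Step 1: ant0:(1,1)->E->(1,2) | ant1:(2,0)->N->(1,0) | ant2:(3,2)->N->(2,2)
  grid max=3 at (1,2)
Step 2: ant0:(1,2)->E->(1,3) | ant1:(1,0)->N->(0,0) | ant2:(2,2)->N->(1,2)
  grid max=4 at (1,2)
Step 3: ant0:(1,3)->W->(1,2) | ant1:(0,0)->E->(0,1) | ant2:(1,2)->E->(1,3)
  grid max=5 at (1,2)
Step 4: ant0:(1,2)->E->(1,3) | ant1:(0,1)->E->(0,2) | ant2:(1,3)->W->(1,2)
  grid max=6 at (1,2)
Step 5: ant0:(1,3)->W->(1,2) | ant1:(0,2)->S->(1,2) | ant2:(1,2)->E->(1,3)
  grid max=9 at (1,2)

(1,2) (1,2) (1,3)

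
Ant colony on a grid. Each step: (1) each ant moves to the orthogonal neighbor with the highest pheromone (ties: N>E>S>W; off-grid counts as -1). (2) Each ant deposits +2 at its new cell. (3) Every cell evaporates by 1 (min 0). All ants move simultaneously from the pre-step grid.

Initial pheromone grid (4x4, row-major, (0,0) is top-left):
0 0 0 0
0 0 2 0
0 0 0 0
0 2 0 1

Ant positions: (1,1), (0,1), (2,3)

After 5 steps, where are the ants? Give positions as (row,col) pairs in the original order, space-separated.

Step 1: ant0:(1,1)->E->(1,2) | ant1:(0,1)->E->(0,2) | ant2:(2,3)->S->(3,3)
  grid max=3 at (1,2)
Step 2: ant0:(1,2)->N->(0,2) | ant1:(0,2)->S->(1,2) | ant2:(3,3)->N->(2,3)
  grid max=4 at (1,2)
Step 3: ant0:(0,2)->S->(1,2) | ant1:(1,2)->N->(0,2) | ant2:(2,3)->S->(3,3)
  grid max=5 at (1,2)
Step 4: ant0:(1,2)->N->(0,2) | ant1:(0,2)->S->(1,2) | ant2:(3,3)->N->(2,3)
  grid max=6 at (1,2)
Step 5: ant0:(0,2)->S->(1,2) | ant1:(1,2)->N->(0,2) | ant2:(2,3)->S->(3,3)
  grid max=7 at (1,2)

(1,2) (0,2) (3,3)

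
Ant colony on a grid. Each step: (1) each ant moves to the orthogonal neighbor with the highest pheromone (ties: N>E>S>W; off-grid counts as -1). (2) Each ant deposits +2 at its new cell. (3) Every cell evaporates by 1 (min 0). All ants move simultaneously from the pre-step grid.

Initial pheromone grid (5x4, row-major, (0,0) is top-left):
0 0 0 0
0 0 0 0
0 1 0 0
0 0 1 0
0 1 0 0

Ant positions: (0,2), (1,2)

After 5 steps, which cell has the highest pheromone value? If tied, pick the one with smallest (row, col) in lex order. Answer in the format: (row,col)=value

Step 1: ant0:(0,2)->E->(0,3) | ant1:(1,2)->N->(0,2)
  grid max=1 at (0,2)
Step 2: ant0:(0,3)->W->(0,2) | ant1:(0,2)->E->(0,3)
  grid max=2 at (0,2)
Step 3: ant0:(0,2)->E->(0,3) | ant1:(0,3)->W->(0,2)
  grid max=3 at (0,2)
Step 4: ant0:(0,3)->W->(0,2) | ant1:(0,2)->E->(0,3)
  grid max=4 at (0,2)
Step 5: ant0:(0,2)->E->(0,3) | ant1:(0,3)->W->(0,2)
  grid max=5 at (0,2)
Final grid:
  0 0 5 5
  0 0 0 0
  0 0 0 0
  0 0 0 0
  0 0 0 0
Max pheromone 5 at (0,2)

Answer: (0,2)=5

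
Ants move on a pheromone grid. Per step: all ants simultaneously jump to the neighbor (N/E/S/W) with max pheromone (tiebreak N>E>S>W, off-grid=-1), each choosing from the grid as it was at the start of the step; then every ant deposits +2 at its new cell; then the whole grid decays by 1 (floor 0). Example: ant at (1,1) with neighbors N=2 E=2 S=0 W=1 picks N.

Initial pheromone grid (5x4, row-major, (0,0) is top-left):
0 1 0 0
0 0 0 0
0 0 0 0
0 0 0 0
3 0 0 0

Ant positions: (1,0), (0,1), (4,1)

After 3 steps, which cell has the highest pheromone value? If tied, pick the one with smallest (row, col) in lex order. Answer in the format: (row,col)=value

Answer: (4,0)=4

Derivation:
Step 1: ant0:(1,0)->N->(0,0) | ant1:(0,1)->E->(0,2) | ant2:(4,1)->W->(4,0)
  grid max=4 at (4,0)
Step 2: ant0:(0,0)->E->(0,1) | ant1:(0,2)->E->(0,3) | ant2:(4,0)->N->(3,0)
  grid max=3 at (4,0)
Step 3: ant0:(0,1)->E->(0,2) | ant1:(0,3)->S->(1,3) | ant2:(3,0)->S->(4,0)
  grid max=4 at (4,0)
Final grid:
  0 0 1 0
  0 0 0 1
  0 0 0 0
  0 0 0 0
  4 0 0 0
Max pheromone 4 at (4,0)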